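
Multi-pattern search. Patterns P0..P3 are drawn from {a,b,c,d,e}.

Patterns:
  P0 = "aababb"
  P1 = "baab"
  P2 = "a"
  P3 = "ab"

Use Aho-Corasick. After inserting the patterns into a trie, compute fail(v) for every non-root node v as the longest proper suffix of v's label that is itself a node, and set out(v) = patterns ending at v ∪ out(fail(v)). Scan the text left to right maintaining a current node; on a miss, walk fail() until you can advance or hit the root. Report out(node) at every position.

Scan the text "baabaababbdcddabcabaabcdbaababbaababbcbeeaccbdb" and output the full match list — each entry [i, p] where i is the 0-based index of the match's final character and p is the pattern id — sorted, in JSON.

Build automaton:
Trie (insert patterns):
  0='ε' goto a→1 b→7
  1='a' goto a→2 b→11  ←P2
  2='aa' goto b→3
  3='aab' goto a→4
  4='aaba' goto b→5
  5='aabab' goto b→6
  6='aababb' goto ·  ←P0
  7='b' goto a→8
  8='ba' goto a→9
  9='baa' goto b→10
  10='baab' goto ·  ←P1
  11='ab' goto ·  ←P3

BFS fail/out derivation:
  fail(1) 'a': from fail(0)=0 chase 'a': 0 ⇒ 0;  out={2}∪out(0)={2}
  fail(7) 'b': from fail(0)=0 chase 'b': 0 ⇒ 0;  out=∅∪out(0)=∅
  fail(2) 'aa': from fail(1)=0 chase 'a': 0 ⇒ 1;  out=∅∪out(1)={2}
  fail(8) 'ba': from fail(7)=0 chase 'a': 0 ⇒ 1;  out=∅∪out(1)={2}
  fail(11) 'ab': from fail(1)=0 chase 'b': 0 ⇒ 7;  out={3}∪out(7)={3}
  fail(3) 'aab': from fail(2)=1 chase 'b': 1 ⇒ 11;  out=∅∪out(11)={3}
  fail(9) 'baa': from fail(8)=1 chase 'a': 1 ⇒ 2;  out=∅∪out(2)={2}
  fail(4) 'aaba': from fail(3)=11 chase 'a': 11→7 ⇒ 8;  out=∅∪out(8)={2}
  fail(10) 'baab': from fail(9)=2 chase 'b': 2 ⇒ 3;  out={1}∪out(3)={1,3}
  fail(5) 'aabab': from fail(4)=8 chase 'b': 8→1 ⇒ 11;  out=∅∪out(11)={3}
  fail(6) 'aababb': from fail(5)=11 chase 'b': 11→7→0 ⇒ 7;  out={0}∪out(7)={0}

Run:
pos 0 'b': at 7
pos 1 'a': at 8  emit P2@[1:1]
pos 2 'a': at 9  emit P2@[2:2]
pos 3 'b': at 10  emit P1@[0:3],P3@[2:3]
pos 4 'a': at 4 (fail-walked)  emit P2@[4:4]
pos 5 'a': at 9 (fail-walked)  emit P2@[5:5]
pos 6 'b': at 10  emit P1@[3:6],P3@[5:6]
pos 7 'a': at 4 (fail-walked)  emit P2@[7:7]
pos 8 'b': at 5  emit P3@[7:8]
pos 9 'b': at 6  emit P0@[4:9]
pos 10 'd': at 0 (fail-walked)
pos 11 'c': at 0
pos 12 'd': at 0
pos 13 'd': at 0
pos 14 'a': at 1  emit P2@[14:14]
pos 15 'b': at 11  emit P3@[14:15]
pos 16 'c': at 0 (fail-walked)
pos 17 'a': at 1  emit P2@[17:17]
pos 18 'b': at 11  emit P3@[17:18]
pos 19 'a': at 8 (fail-walked)  emit P2@[19:19]
pos 20 'a': at 9  emit P2@[20:20]
pos 21 'b': at 10  emit P1@[18:21],P3@[20:21]
pos 22 'c': at 0 (fail-walked)
pos 23 'd': at 0
pos 24 'b': at 7
pos 25 'a': at 8  emit P2@[25:25]
pos 26 'a': at 9  emit P2@[26:26]
pos 27 'b': at 10  emit P1@[24:27],P3@[26:27]
pos 28 'a': at 4 (fail-walked)  emit P2@[28:28]
pos 29 'b': at 5  emit P3@[28:29]
pos 30 'b': at 6  emit P0@[25:30]
pos 31 'a': at 8 (fail-walked)  emit P2@[31:31]
pos 32 'a': at 9  emit P2@[32:32]
pos 33 'b': at 10  emit P1@[30:33],P3@[32:33]
pos 34 'a': at 4 (fail-walked)  emit P2@[34:34]
pos 35 'b': at 5  emit P3@[34:35]
pos 36 'b': at 6  emit P0@[31:36]
pos 37 'c': at 0 (fail-walked)
pos 38 'b': at 7
pos 39 'e': at 0 (fail-walked)
pos 40 'e': at 0
pos 41 'a': at 1  emit P2@[41:41]
pos 42 'c': at 0 (fail-walked)
pos 43 'c': at 0
pos 44 'b': at 7
pos 45 'd': at 0 (fail-walked)
pos 46 'b': at 7

Matches: [[1,2],[2,2],[3,1],[3,3],[4,2],[5,2],[6,1],[6,3],[7,2],[8,3],[9,0],[14,2],[15,3],[17,2],[18,3],[19,2],[20,2],[21,1],[21,3],[25,2],[26,2],[27,1],[27,3],[28,2],[29,3],[30,0],[31,2],[32,2],[33,1],[33,3],[34,2],[35,3],[36,0],[41,2]]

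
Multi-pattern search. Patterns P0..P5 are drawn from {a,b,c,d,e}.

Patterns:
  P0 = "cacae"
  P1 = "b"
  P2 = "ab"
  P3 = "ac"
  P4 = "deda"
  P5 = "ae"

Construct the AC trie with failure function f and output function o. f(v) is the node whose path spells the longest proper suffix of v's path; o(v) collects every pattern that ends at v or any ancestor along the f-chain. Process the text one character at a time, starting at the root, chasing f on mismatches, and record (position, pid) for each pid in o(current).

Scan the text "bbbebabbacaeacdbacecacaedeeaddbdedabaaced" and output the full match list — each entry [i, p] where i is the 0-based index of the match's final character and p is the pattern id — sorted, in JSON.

Construct AC machine:
Trie nodes:
  n0 'ε': a→7 b→6 c→1 d→10
  n1 'c': a→2
  n2 'ca': c→3
  n3 'cac': a→4
  n4 'caca': e→5
  n5 'cacae': ·  ←P0
  n6 'b': ·  ←P1
  n7 'a': b→8 c→9 e→14
  n8 'ab': ·  ←P2
  n9 'ac': ·  ←P3
  n10 'd': e→11
  n11 'de': d→12
  n12 'ded': a→13
  n13 'deda': ·  ←P4
  n14 'ae': ·  ←P5

BFS fail/out derivation:
  n1('c'): parent n0 fail=0; on 'c' 0 → fail=0;  out ∅∪∅=∅
  n6('b'): parent n0 fail=0; on 'b' 0 → fail=0;  out {1}∪∅={1}
  n7('a'): parent n0 fail=0; on 'a' 0 → fail=0;  out ∅∪∅=∅
  n10('d'): parent n0 fail=0; on 'd' 0 → fail=0;  out ∅∪∅=∅
  n2('ca'): parent n1 fail=0; on 'a' 0 → fail=7;  out ∅∪∅=∅
  n8('ab'): parent n7 fail=0; on 'b' 0 → fail=6;  out {2}∪{1}={1,2}
  n9('ac'): parent n7 fail=0; on 'c' 0 → fail=1;  out {3}∪∅={3}
  n11('de'): parent n10 fail=0; on 'e' 0 → fail=0;  out ∅∪∅=∅
  n14('ae'): parent n7 fail=0; on 'e' 0 → fail=0;  out {5}∪∅={5}
  n3('cac'): parent n2 fail=7; on 'c' 7 → fail=9;  out ∅∪{3}={3}
  n12('ded'): parent n11 fail=0; on 'd' 0 → fail=10;  out ∅∪∅=∅
  n4('caca'): parent n3 fail=9; on 'a' 9→1 → fail=2;  out ∅∪∅=∅
  n13('deda'): parent n12 fail=10; on 'a' 10→0 → fail=7;  out {4}∪∅={4}
  n5('cacae'): parent n4 fail=2; on 'e' 2→7 → fail=14;  out {0}∪{5}={0,5}

Run:
[0] read 'b'  n0⇒n6  emit P1@[0:0]
[1] read 'b'  n6⇒n6 (via fail)  emit P1@[1:1]
[2] read 'b'  n6⇒n6 (via fail)  emit P1@[2:2]
[3] read 'e'  n6⇒n0 (via fail)
[4] read 'b'  n0⇒n6  emit P1@[4:4]
[5] read 'a'  n6⇒n7 (via fail)
[6] read 'b'  n7⇒n8  emit P1@[6:6],P2@[5:6]
[7] read 'b'  n8⇒n6 (via fail)  emit P1@[7:7]
[8] read 'a'  n6⇒n7 (via fail)
[9] read 'c'  n7⇒n9  emit P3@[8:9]
[10] read 'a'  n9⇒n2 (via fail)
[11] read 'e'  n2⇒n14 (via fail)  emit P5@[10:11]
[12] read 'a'  n14⇒n7 (via fail)
[13] read 'c'  n7⇒n9  emit P3@[12:13]
[14] read 'd'  n9⇒n10 (via fail)
[15] read 'b'  n10⇒n6 (via fail)  emit P1@[15:15]
[16] read 'a'  n6⇒n7 (via fail)
[17] read 'c'  n7⇒n9  emit P3@[16:17]
[18] read 'e'  n9⇒n0 (via fail)
[19] read 'c'  n0⇒n1
[20] read 'a'  n1⇒n2
[21] read 'c'  n2⇒n3  emit P3@[20:21]
[22] read 'a'  n3⇒n4
[23] read 'e'  n4⇒n5  emit P0@[19:23],P5@[22:23]
[24] read 'd'  n5⇒n10 (via fail)
[25] read 'e'  n10⇒n11
[26] read 'e'  n11⇒n0 (via fail)
[27] read 'a'  n0⇒n7
[28] read 'd'  n7⇒n10 (via fail)
[29] read 'd'  n10⇒n10 (via fail)
[30] read 'b'  n10⇒n6 (via fail)  emit P1@[30:30]
[31] read 'd'  n6⇒n10 (via fail)
[32] read 'e'  n10⇒n11
[33] read 'd'  n11⇒n12
[34] read 'a'  n12⇒n13  emit P4@[31:34]
[35] read 'b'  n13⇒n8 (via fail)  emit P1@[35:35],P2@[34:35]
[36] read 'a'  n8⇒n7 (via fail)
[37] read 'a'  n7⇒n7 (via fail)
[38] read 'c'  n7⇒n9  emit P3@[37:38]
[39] read 'e'  n9⇒n0 (via fail)
[40] read 'd'  n0⇒n10

Matches: [[0,1],[1,1],[2,1],[4,1],[6,1],[6,2],[7,1],[9,3],[11,5],[13,3],[15,1],[17,3],[21,3],[23,0],[23,5],[30,1],[34,4],[35,1],[35,2],[38,3]]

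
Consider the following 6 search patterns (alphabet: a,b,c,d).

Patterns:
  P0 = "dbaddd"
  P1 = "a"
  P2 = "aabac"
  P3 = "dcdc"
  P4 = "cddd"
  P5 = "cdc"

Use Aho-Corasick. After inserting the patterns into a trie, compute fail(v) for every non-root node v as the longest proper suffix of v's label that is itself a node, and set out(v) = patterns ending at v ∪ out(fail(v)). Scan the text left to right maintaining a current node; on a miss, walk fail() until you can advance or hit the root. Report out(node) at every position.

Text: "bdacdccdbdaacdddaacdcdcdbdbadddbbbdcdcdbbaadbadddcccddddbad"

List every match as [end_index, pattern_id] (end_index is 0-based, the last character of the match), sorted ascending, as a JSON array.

Build automaton:
Trie nodes:
  0='ε' goto a→7 c→15 d→1
  1='d' goto b→2 c→12
  2='db' goto a→3
  3='dba' goto d→4
  4='dbad' goto d→5
  5='dbadd' goto d→6
  6='dbaddd' goto ·  ←P0
  7='a' goto a→8  ←P1
  8='aa' goto b→9
  9='aab' goto a→10
  10='aaba' goto c→11
  11='aabac' goto ·  ←P2
  12='dc' goto d→13
  13='dcd' goto c→14
  14='dcdc' goto ·  ←P3
  15='c' goto d→16
  16='cd' goto c→19 d→17
  17='cdd' goto d→18
  18='cddd' goto ·  ←P4
  19='cdc' goto ·  ←P5

BFS fail/out derivation:
  n1('d'): parent n0 fail=0; on 'd' 0 → fail=0;  out ∅∪∅=∅
  n7('a'): parent n0 fail=0; on 'a' 0 → fail=0;  out {1}∪∅={1}
  n15('c'): parent n0 fail=0; on 'c' 0 → fail=0;  out ∅∪∅=∅
  n2('db'): parent n1 fail=0; on 'b' 0 → fail=0;  out ∅∪∅=∅
  n8('aa'): parent n7 fail=0; on 'a' 0 → fail=7;  out ∅∪{1}={1}
  n12('dc'): parent n1 fail=0; on 'c' 0 → fail=15;  out ∅∪∅=∅
  n16('cd'): parent n15 fail=0; on 'd' 0 → fail=1;  out ∅∪∅=∅
  n3('dba'): parent n2 fail=0; on 'a' 0 → fail=7;  out ∅∪{1}={1}
  n9('aab'): parent n8 fail=7; on 'b' 7→0 → fail=0;  out ∅∪∅=∅
  n13('dcd'): parent n12 fail=15; on 'd' 15 → fail=16;  out ∅∪∅=∅
  n17('cdd'): parent n16 fail=1; on 'd' 1→0 → fail=1;  out ∅∪∅=∅
  n19('cdc'): parent n16 fail=1; on 'c' 1 → fail=12;  out {5}∪∅={5}
  n4('dbad'): parent n3 fail=7; on 'd' 7→0 → fail=1;  out ∅∪∅=∅
  n10('aaba'): parent n9 fail=0; on 'a' 0 → fail=7;  out ∅∪{1}={1}
  n14('dcdc'): parent n13 fail=16; on 'c' 16 → fail=19;  out {3}∪{5}={3,5}
  n18('cddd'): parent n17 fail=1; on 'd' 1→0 → fail=1;  out {4}∪∅={4}
  n5('dbadd'): parent n4 fail=1; on 'd' 1→0 → fail=1;  out ∅∪∅=∅
  n11('aabac'): parent n10 fail=7; on 'c' 7→0 → fail=15;  out {2}∪∅={2}
  n6('dbaddd'): parent n5 fail=1; on 'd' 1→0 → fail=1;  out {0}∪∅={0}

Scan:
i=0 'b': node 0→0
i=1 'd': node 0→1
i=2 'a': node 1→7 ·f  ** P1@[2:2]
i=3 'c': node 7→15 ·f
i=4 'd': node 15→16
i=5 'c': node 16→19  ** P5@[3:5]
i=6 'c': node 19→15 ·f
i=7 'd': node 15→16
i=8 'b': node 16→2 ·f
i=9 'd': node 2→1 ·f
i=10 'a': node 1→7 ·f  ** P1@[10:10]
i=11 'a': node 7→8  ** P1@[11:11]
i=12 'c': node 8→15 ·f
i=13 'd': node 15→16
i=14 'd': node 16→17
i=15 'd': node 17→18  ** P4@[12:15]
i=16 'a': node 18→7 ·f  ** P1@[16:16]
i=17 'a': node 7→8  ** P1@[17:17]
i=18 'c': node 8→15 ·f
i=19 'd': node 15→16
i=20 'c': node 16→19  ** P5@[18:20]
i=21 'd': node 19→13 ·f
i=22 'c': node 13→14  ** P3@[19:22],P5@[20:22]
i=23 'd': node 14→13 ·f
i=24 'b': node 13→2 ·f
i=25 'd': node 2→1 ·f
i=26 'b': node 1→2
i=27 'a': node 2→3  ** P1@[27:27]
i=28 'd': node 3→4
i=29 'd': node 4→5
i=30 'd': node 5→6  ** P0@[25:30]
i=31 'b': node 6→2 ·f
i=32 'b': node 2→0 ·f
i=33 'b': node 0→0
i=34 'd': node 0→1
i=35 'c': node 1→12
i=36 'd': node 12→13
i=37 'c': node 13→14  ** P3@[34:37],P5@[35:37]
i=38 'd': node 14→13 ·f
i=39 'b': node 13→2 ·f
i=40 'b': node 2→0 ·f
i=41 'a': node 0→7  ** P1@[41:41]
i=42 'a': node 7→8  ** P1@[42:42]
i=43 'd': node 8→1 ·f
i=44 'b': node 1→2
i=45 'a': node 2→3  ** P1@[45:45]
i=46 'd': node 3→4
i=47 'd': node 4→5
i=48 'd': node 5→6  ** P0@[43:48]
i=49 'c': node 6→12 ·f
i=50 'c': node 12→15 ·f
i=51 'c': node 15→15 ·f
i=52 'd': node 15→16
i=53 'd': node 16→17
i=54 'd': node 17→18  ** P4@[51:54]
i=55 'd': node 18→1 ·f
i=56 'b': node 1→2
i=57 'a': node 2→3  ** P1@[57:57]
i=58 'd': node 3→4

Matches: [[2,1],[5,5],[10,1],[11,1],[15,4],[16,1],[17,1],[20,5],[22,3],[22,5],[27,1],[30,0],[37,3],[37,5],[41,1],[42,1],[45,1],[48,0],[54,4],[57,1]]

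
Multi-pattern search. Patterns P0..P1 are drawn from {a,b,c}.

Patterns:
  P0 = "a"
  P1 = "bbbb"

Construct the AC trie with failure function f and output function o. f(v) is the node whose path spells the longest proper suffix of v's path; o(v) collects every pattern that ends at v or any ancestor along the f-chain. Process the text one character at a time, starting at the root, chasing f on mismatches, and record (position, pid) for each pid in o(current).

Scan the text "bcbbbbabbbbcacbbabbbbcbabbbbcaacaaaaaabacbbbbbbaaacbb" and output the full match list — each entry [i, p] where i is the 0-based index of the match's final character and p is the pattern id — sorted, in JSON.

Build:
Trie (insert patterns):
  n0 'ε': a→1 b→2
  n1 'a': ·  [P0 ends]
  n2 'b': b→3
  n3 'bb': b→4
  n4 'bbb': b→5
  n5 'bbbb': ·  [P1 ends]

Failure links (BFS by depth):
  fail(1) 'a': from fail(0)=0 chase 'a': 0 ⇒ 0;  out={0}∪out(0)={0}
  fail(2) 'b': from fail(0)=0 chase 'b': 0 ⇒ 0;  out=∅∪out(0)=∅
  fail(3) 'bb': from fail(2)=0 chase 'b': 0 ⇒ 2;  out=∅∪out(2)=∅
  fail(4) 'bbb': from fail(3)=2 chase 'b': 2 ⇒ 3;  out=∅∪out(3)=∅
  fail(5) 'bbbb': from fail(4)=3 chase 'b': 3 ⇒ 4;  out={1}∪out(4)={1}

Text stream:
pos 0 'b': at 2
pos 1 'c': at 0 ·f
pos 2 'b': at 2
pos 3 'b': at 3
pos 4 'b': at 4
pos 5 'b': at 5  ** P1@[2:5]
pos 6 'a': at 1 ·f  ** P0@[6:6]
pos 7 'b': at 2 ·f
pos 8 'b': at 3
pos 9 'b': at 4
pos 10 'b': at 5  ** P1@[7:10]
pos 11 'c': at 0 ·f
pos 12 'a': at 1  ** P0@[12:12]
pos 13 'c': at 0 ·f
pos 14 'b': at 2
pos 15 'b': at 3
pos 16 'a': at 1 ·f  ** P0@[16:16]
pos 17 'b': at 2 ·f
pos 18 'b': at 3
pos 19 'b': at 4
pos 20 'b': at 5  ** P1@[17:20]
pos 21 'c': at 0 ·f
pos 22 'b': at 2
pos 23 'a': at 1 ·f  ** P0@[23:23]
pos 24 'b': at 2 ·f
pos 25 'b': at 3
pos 26 'b': at 4
pos 27 'b': at 5  ** P1@[24:27]
pos 28 'c': at 0 ·f
pos 29 'a': at 1  ** P0@[29:29]
pos 30 'a': at 1 ·f  ** P0@[30:30]
pos 31 'c': at 0 ·f
pos 32 'a': at 1  ** P0@[32:32]
pos 33 'a': at 1 ·f  ** P0@[33:33]
pos 34 'a': at 1 ·f  ** P0@[34:34]
pos 35 'a': at 1 ·f  ** P0@[35:35]
pos 36 'a': at 1 ·f  ** P0@[36:36]
pos 37 'a': at 1 ·f  ** P0@[37:37]
pos 38 'b': at 2 ·f
pos 39 'a': at 1 ·f  ** P0@[39:39]
pos 40 'c': at 0 ·f
pos 41 'b': at 2
pos 42 'b': at 3
pos 43 'b': at 4
pos 44 'b': at 5  ** P1@[41:44]
pos 45 'b': at 5 ·f  ** P1@[42:45]
pos 46 'b': at 5 ·f  ** P1@[43:46]
pos 47 'a': at 1 ·f  ** P0@[47:47]
pos 48 'a': at 1 ·f  ** P0@[48:48]
pos 49 'a': at 1 ·f  ** P0@[49:49]
pos 50 'c': at 0 ·f
pos 51 'b': at 2
pos 52 'b': at 3

Result: [[5,1],[6,0],[10,1],[12,0],[16,0],[20,1],[23,0],[27,1],[29,0],[30,0],[32,0],[33,0],[34,0],[35,0],[36,0],[37,0],[39,0],[44,1],[45,1],[46,1],[47,0],[48,0],[49,0]]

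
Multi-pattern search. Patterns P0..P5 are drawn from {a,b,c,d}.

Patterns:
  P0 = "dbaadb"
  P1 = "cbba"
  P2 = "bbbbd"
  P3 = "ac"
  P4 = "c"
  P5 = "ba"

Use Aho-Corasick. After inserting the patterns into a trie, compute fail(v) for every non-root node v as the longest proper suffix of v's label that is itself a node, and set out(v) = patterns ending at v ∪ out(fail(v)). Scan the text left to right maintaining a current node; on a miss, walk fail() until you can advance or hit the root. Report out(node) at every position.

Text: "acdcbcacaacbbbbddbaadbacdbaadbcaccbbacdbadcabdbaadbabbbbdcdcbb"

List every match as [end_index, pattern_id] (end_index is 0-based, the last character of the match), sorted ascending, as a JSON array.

Build:
Trie (insert patterns):
  0='ε' goto a→16 b→11 c→7 d→1
  1='d' goto b→2
  2='db' goto a→3
  3='dba' goto a→4
  4='dbaa' goto d→5
  5='dbaad' goto b→6
  6='dbaadb' goto ·  [P0 ends]
  7='c' goto b→8  [P4 ends]
  8='cb' goto b→9
  9='cbb' goto a→10
  10='cbba' goto ·  [P1 ends]
  11='b' goto a→18 b→12
  12='bb' goto b→13
  13='bbb' goto b→14
  14='bbbb' goto d→15
  15='bbbbd' goto ·  [P2 ends]
  16='a' goto c→17
  17='ac' goto ·  [P3 ends]
  18='ba' goto ·  [P5 ends]

Failure links (BFS by depth):
  n1('d'): parent n0 fail=0; on 'd' 0 → fail=0;  out ∅∪∅=∅
  n7('c'): parent n0 fail=0; on 'c' 0 → fail=0;  out {4}∪∅={4}
  n11('b'): parent n0 fail=0; on 'b' 0 → fail=0;  out ∅∪∅=∅
  n16('a'): parent n0 fail=0; on 'a' 0 → fail=0;  out ∅∪∅=∅
  n2('db'): parent n1 fail=0; on 'b' 0 → fail=11;  out ∅∪∅=∅
  n8('cb'): parent n7 fail=0; on 'b' 0 → fail=11;  out ∅∪∅=∅
  n12('bb'): parent n11 fail=0; on 'b' 0 → fail=11;  out ∅∪∅=∅
  n17('ac'): parent n16 fail=0; on 'c' 0 → fail=7;  out {3}∪{4}={3,4}
  n18('ba'): parent n11 fail=0; on 'a' 0 → fail=16;  out {5}∪∅={5}
  n3('dba'): parent n2 fail=11; on 'a' 11 → fail=18;  out ∅∪{5}={5}
  n9('cbb'): parent n8 fail=11; on 'b' 11 → fail=12;  out ∅∪∅=∅
  n13('bbb'): parent n12 fail=11; on 'b' 11 → fail=12;  out ∅∪∅=∅
  n4('dbaa'): parent n3 fail=18; on 'a' 18→16→0 → fail=16;  out ∅∪∅=∅
  n10('cbba'): parent n9 fail=12; on 'a' 12→11 → fail=18;  out {1}∪{5}={1,5}
  n14('bbbb'): parent n13 fail=12; on 'b' 12 → fail=13;  out ∅∪∅=∅
  n5('dbaad'): parent n4 fail=16; on 'd' 16→0 → fail=1;  out ∅∪∅=∅
  n15('bbbbd'): parent n14 fail=13; on 'd' 13→12→11→0 → fail=1;  out {2}∪∅={2}
  n6('dbaadb'): parent n5 fail=1; on 'b' 1 → fail=2;  out {0}∪∅={0}

Scan:
pos 0 'a': at 16
pos 1 'c': at 17  ** P3@[0:1],P4@[1:1]
pos 2 'd': at 1 (via fail)
pos 3 'c': at 7 (via fail)  ** P4@[3:3]
pos 4 'b': at 8
pos 5 'c': at 7 (via fail)  ** P4@[5:5]
pos 6 'a': at 16 (via fail)
pos 7 'c': at 17  ** P3@[6:7],P4@[7:7]
pos 8 'a': at 16 (via fail)
pos 9 'a': at 16 (via fail)
pos 10 'c': at 17  ** P3@[9:10],P4@[10:10]
pos 11 'b': at 8 (via fail)
pos 12 'b': at 9
pos 13 'b': at 13 (via fail)
pos 14 'b': at 14
pos 15 'd': at 15  ** P2@[11:15]
pos 16 'd': at 1 (via fail)
pos 17 'b': at 2
pos 18 'a': at 3  ** P5@[17:18]
pos 19 'a': at 4
pos 20 'd': at 5
pos 21 'b': at 6  ** P0@[16:21]
pos 22 'a': at 3 (via fail)  ** P5@[21:22]
pos 23 'c': at 17 (via fail)  ** P3@[22:23],P4@[23:23]
pos 24 'd': at 1 (via fail)
pos 25 'b': at 2
pos 26 'a': at 3  ** P5@[25:26]
pos 27 'a': at 4
pos 28 'd': at 5
pos 29 'b': at 6  ** P0@[24:29]
pos 30 'c': at 7 (via fail)  ** P4@[30:30]
pos 31 'a': at 16 (via fail)
pos 32 'c': at 17  ** P3@[31:32],P4@[32:32]
pos 33 'c': at 7 (via fail)  ** P4@[33:33]
pos 34 'b': at 8
pos 35 'b': at 9
pos 36 'a': at 10  ** P1@[33:36],P5@[35:36]
pos 37 'c': at 17 (via fail)  ** P3@[36:37],P4@[37:37]
pos 38 'd': at 1 (via fail)
pos 39 'b': at 2
pos 40 'a': at 3  ** P5@[39:40]
pos 41 'd': at 1 (via fail)
pos 42 'c': at 7 (via fail)  ** P4@[42:42]
pos 43 'a': at 16 (via fail)
pos 44 'b': at 11 (via fail)
pos 45 'd': at 1 (via fail)
pos 46 'b': at 2
pos 47 'a': at 3  ** P5@[46:47]
pos 48 'a': at 4
pos 49 'd': at 5
pos 50 'b': at 6  ** P0@[45:50]
pos 51 'a': at 3 (via fail)  ** P5@[50:51]
pos 52 'b': at 11 (via fail)
pos 53 'b': at 12
pos 54 'b': at 13
pos 55 'b': at 14
pos 56 'd': at 15  ** P2@[52:56]
pos 57 'c': at 7 (via fail)  ** P4@[57:57]
pos 58 'd': at 1 (via fail)
pos 59 'c': at 7 (via fail)  ** P4@[59:59]
pos 60 'b': at 8
pos 61 'b': at 9

Result: [[1,3],[1,4],[3,4],[5,4],[7,3],[7,4],[10,3],[10,4],[15,2],[18,5],[21,0],[22,5],[23,3],[23,4],[26,5],[29,0],[30,4],[32,3],[32,4],[33,4],[36,1],[36,5],[37,3],[37,4],[40,5],[42,4],[47,5],[50,0],[51,5],[56,2],[57,4],[59,4]]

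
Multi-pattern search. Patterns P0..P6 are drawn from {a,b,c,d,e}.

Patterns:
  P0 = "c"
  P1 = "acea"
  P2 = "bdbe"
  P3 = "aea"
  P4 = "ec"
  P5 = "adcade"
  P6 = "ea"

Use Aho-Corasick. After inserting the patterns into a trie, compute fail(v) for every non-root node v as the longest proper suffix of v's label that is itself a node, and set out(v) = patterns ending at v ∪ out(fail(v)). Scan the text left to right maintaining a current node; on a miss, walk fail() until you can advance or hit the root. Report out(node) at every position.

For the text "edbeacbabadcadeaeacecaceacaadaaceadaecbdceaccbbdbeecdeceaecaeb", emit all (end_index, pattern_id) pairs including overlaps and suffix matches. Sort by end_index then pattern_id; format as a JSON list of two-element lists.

Build:
Trie (insert patterns):
  n0 'ε': a→2 b→6 c→1 e→12
  n1 'c': ·  [P0 ends]
  n2 'a': c→3 d→14 e→10
  n3 'ac': e→4
  n4 'ace': a→5
  n5 'acea': ·  [P1 ends]
  n6 'b': d→7
  n7 'bd': b→8
  n8 'bdb': e→9
  n9 'bdbe': ·  [P2 ends]
  n10 'ae': a→11
  n11 'aea': ·  [P3 ends]
  n12 'e': a→19 c→13
  n13 'ec': ·  [P4 ends]
  n14 'ad': c→15
  n15 'adc': a→16
  n16 'adca': d→17
  n17 'adcad': e→18
  n18 'adcade': ·  [P5 ends]
  n19 'ea': ·  [P6 ends]

BFS fail/out derivation:
  n1('c'): parent n0 fail=0; on 'c' 0 → fail=0;  out {0}∪∅={0}
  n2('a'): parent n0 fail=0; on 'a' 0 → fail=0;  out ∅∪∅=∅
  n6('b'): parent n0 fail=0; on 'b' 0 → fail=0;  out ∅∪∅=∅
  n12('e'): parent n0 fail=0; on 'e' 0 → fail=0;  out ∅∪∅=∅
  n3('ac'): parent n2 fail=0; on 'c' 0 → fail=1;  out ∅∪{0}={0}
  n7('bd'): parent n6 fail=0; on 'd' 0 → fail=0;  out ∅∪∅=∅
  n10('ae'): parent n2 fail=0; on 'e' 0 → fail=12;  out ∅∪∅=∅
  n13('ec'): parent n12 fail=0; on 'c' 0 → fail=1;  out {4}∪{0}={0,4}
  n14('ad'): parent n2 fail=0; on 'd' 0 → fail=0;  out ∅∪∅=∅
  n19('ea'): parent n12 fail=0; on 'a' 0 → fail=2;  out {6}∪∅={6}
  n4('ace'): parent n3 fail=1; on 'e' 1→0 → fail=12;  out ∅∪∅=∅
  n8('bdb'): parent n7 fail=0; on 'b' 0 → fail=6;  out ∅∪∅=∅
  n11('aea'): parent n10 fail=12; on 'a' 12 → fail=19;  out {3}∪{6}={3,6}
  n15('adc'): parent n14 fail=0; on 'c' 0 → fail=1;  out ∅∪{0}={0}
  n5('acea'): parent n4 fail=12; on 'a' 12 → fail=19;  out {1}∪{6}={1,6}
  n9('bdbe'): parent n8 fail=6; on 'e' 6→0 → fail=12;  out {2}∪∅={2}
  n16('adca'): parent n15 fail=1; on 'a' 1→0 → fail=2;  out ∅∪∅=∅
  n17('adcad'): parent n16 fail=2; on 'd' 2 → fail=14;  out ∅∪∅=∅
  n18('adcade'): parent n17 fail=14; on 'e' 14→0 → fail=12;  out {5}∪∅={5}

Run:
[0] read 'e'  n0⇒n12
[1] read 'd'  n12⇒n0 (via fail)
[2] read 'b'  n0⇒n6
[3] read 'e'  n6⇒n12 (via fail)
[4] read 'a'  n12⇒n19  ** P6@[3:4]
[5] read 'c'  n19⇒n3 (via fail)  ** P0@[5:5]
[6] read 'b'  n3⇒n6 (via fail)
[7] read 'a'  n6⇒n2 (via fail)
[8] read 'b'  n2⇒n6 (via fail)
[9] read 'a'  n6⇒n2 (via fail)
[10] read 'd'  n2⇒n14
[11] read 'c'  n14⇒n15  ** P0@[11:11]
[12] read 'a'  n15⇒n16
[13] read 'd'  n16⇒n17
[14] read 'e'  n17⇒n18  ** P5@[9:14]
[15] read 'a'  n18⇒n19 (via fail)  ** P6@[14:15]
[16] read 'e'  n19⇒n10 (via fail)
[17] read 'a'  n10⇒n11  ** P3@[15:17],P6@[16:17]
[18] read 'c'  n11⇒n3 (via fail)  ** P0@[18:18]
[19] read 'e'  n3⇒n4
[20] read 'c'  n4⇒n13 (via fail)  ** P0@[20:20],P4@[19:20]
[21] read 'a'  n13⇒n2 (via fail)
[22] read 'c'  n2⇒n3  ** P0@[22:22]
[23] read 'e'  n3⇒n4
[24] read 'a'  n4⇒n5  ** P1@[21:24],P6@[23:24]
[25] read 'c'  n5⇒n3 (via fail)  ** P0@[25:25]
[26] read 'a'  n3⇒n2 (via fail)
[27] read 'a'  n2⇒n2 (via fail)
[28] read 'd'  n2⇒n14
[29] read 'a'  n14⇒n2 (via fail)
[30] read 'a'  n2⇒n2 (via fail)
[31] read 'c'  n2⇒n3  ** P0@[31:31]
[32] read 'e'  n3⇒n4
[33] read 'a'  n4⇒n5  ** P1@[30:33],P6@[32:33]
[34] read 'd'  n5⇒n14 (via fail)
[35] read 'a'  n14⇒n2 (via fail)
[36] read 'e'  n2⇒n10
[37] read 'c'  n10⇒n13 (via fail)  ** P0@[37:37],P4@[36:37]
[38] read 'b'  n13⇒n6 (via fail)
[39] read 'd'  n6⇒n7
[40] read 'c'  n7⇒n1 (via fail)  ** P0@[40:40]
[41] read 'e'  n1⇒n12 (via fail)
[42] read 'a'  n12⇒n19  ** P6@[41:42]
[43] read 'c'  n19⇒n3 (via fail)  ** P0@[43:43]
[44] read 'c'  n3⇒n1 (via fail)  ** P0@[44:44]
[45] read 'b'  n1⇒n6 (via fail)
[46] read 'b'  n6⇒n6 (via fail)
[47] read 'd'  n6⇒n7
[48] read 'b'  n7⇒n8
[49] read 'e'  n8⇒n9  ** P2@[46:49]
[50] read 'e'  n9⇒n12 (via fail)
[51] read 'c'  n12⇒n13  ** P0@[51:51],P4@[50:51]
[52] read 'd'  n13⇒n0 (via fail)
[53] read 'e'  n0⇒n12
[54] read 'c'  n12⇒n13  ** P0@[54:54],P4@[53:54]
[55] read 'e'  n13⇒n12 (via fail)
[56] read 'a'  n12⇒n19  ** P6@[55:56]
[57] read 'e'  n19⇒n10 (via fail)
[58] read 'c'  n10⇒n13 (via fail)  ** P0@[58:58],P4@[57:58]
[59] read 'a'  n13⇒n2 (via fail)
[60] read 'e'  n2⇒n10
[61] read 'b'  n10⇒n6 (via fail)

Result: [[4,6],[5,0],[11,0],[14,5],[15,6],[17,3],[17,6],[18,0],[20,0],[20,4],[22,0],[24,1],[24,6],[25,0],[31,0],[33,1],[33,6],[37,0],[37,4],[40,0],[42,6],[43,0],[44,0],[49,2],[51,0],[51,4],[54,0],[54,4],[56,6],[58,0],[58,4]]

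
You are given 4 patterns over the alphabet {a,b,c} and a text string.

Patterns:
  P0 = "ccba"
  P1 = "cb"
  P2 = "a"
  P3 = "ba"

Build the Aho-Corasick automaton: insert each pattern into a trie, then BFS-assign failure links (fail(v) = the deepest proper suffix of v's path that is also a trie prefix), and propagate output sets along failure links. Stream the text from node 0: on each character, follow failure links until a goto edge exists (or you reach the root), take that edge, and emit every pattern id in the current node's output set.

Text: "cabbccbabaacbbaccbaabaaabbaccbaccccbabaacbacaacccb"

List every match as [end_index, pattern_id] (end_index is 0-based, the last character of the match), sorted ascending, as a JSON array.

Build:
Trie (insert patterns):
  0='ε' goto a→6 b→7 c→1
  1='c' goto b→5 c→2
  2='cc' goto b→3
  3='ccb' goto a→4
  4='ccba' goto ·  [P0 ends]
  5='cb' goto ·  [P1 ends]
  6='a' goto ·  [P2 ends]
  7='b' goto a→8
  8='ba' goto ·  [P3 ends]

BFS fail/out derivation:
  fail(1) 'c': from fail(0)=0 chase 'c': 0 ⇒ 0;  out=∅∪out(0)=∅
  fail(6) 'a': from fail(0)=0 chase 'a': 0 ⇒ 0;  out={2}∪out(0)={2}
  fail(7) 'b': from fail(0)=0 chase 'b': 0 ⇒ 0;  out=∅∪out(0)=∅
  fail(2) 'cc': from fail(1)=0 chase 'c': 0 ⇒ 1;  out=∅∪out(1)=∅
  fail(5) 'cb': from fail(1)=0 chase 'b': 0 ⇒ 7;  out={1}∪out(7)={1}
  fail(8) 'ba': from fail(7)=0 chase 'a': 0 ⇒ 6;  out={3}∪out(6)={2,3}
  fail(3) 'ccb': from fail(2)=1 chase 'b': 1 ⇒ 5;  out=∅∪out(5)={1}
  fail(4) 'ccba': from fail(3)=5 chase 'a': 5→7 ⇒ 8;  out={0}∪out(8)={0,2,3}

Scan:
pos 0 'c': at 1
pos 1 'a': at 6 ·f  ** P2@[1:1]
pos 2 'b': at 7 ·f
pos 3 'b': at 7 ·f
pos 4 'c': at 1 ·f
pos 5 'c': at 2
pos 6 'b': at 3  ** P1@[5:6]
pos 7 'a': at 4  ** P0@[4:7],P2@[7:7],P3@[6:7]
pos 8 'b': at 7 ·f
pos 9 'a': at 8  ** P2@[9:9],P3@[8:9]
pos 10 'a': at 6 ·f  ** P2@[10:10]
pos 11 'c': at 1 ·f
pos 12 'b': at 5  ** P1@[11:12]
pos 13 'b': at 7 ·f
pos 14 'a': at 8  ** P2@[14:14],P3@[13:14]
pos 15 'c': at 1 ·f
pos 16 'c': at 2
pos 17 'b': at 3  ** P1@[16:17]
pos 18 'a': at 4  ** P0@[15:18],P2@[18:18],P3@[17:18]
pos 19 'a': at 6 ·f  ** P2@[19:19]
pos 20 'b': at 7 ·f
pos 21 'a': at 8  ** P2@[21:21],P3@[20:21]
pos 22 'a': at 6 ·f  ** P2@[22:22]
pos 23 'a': at 6 ·f  ** P2@[23:23]
pos 24 'b': at 7 ·f
pos 25 'b': at 7 ·f
pos 26 'a': at 8  ** P2@[26:26],P3@[25:26]
pos 27 'c': at 1 ·f
pos 28 'c': at 2
pos 29 'b': at 3  ** P1@[28:29]
pos 30 'a': at 4  ** P0@[27:30],P2@[30:30],P3@[29:30]
pos 31 'c': at 1 ·f
pos 32 'c': at 2
pos 33 'c': at 2 ·f
pos 34 'c': at 2 ·f
pos 35 'b': at 3  ** P1@[34:35]
pos 36 'a': at 4  ** P0@[33:36],P2@[36:36],P3@[35:36]
pos 37 'b': at 7 ·f
pos 38 'a': at 8  ** P2@[38:38],P3@[37:38]
pos 39 'a': at 6 ·f  ** P2@[39:39]
pos 40 'c': at 1 ·f
pos 41 'b': at 5  ** P1@[40:41]
pos 42 'a': at 8 ·f  ** P2@[42:42],P3@[41:42]
pos 43 'c': at 1 ·f
pos 44 'a': at 6 ·f  ** P2@[44:44]
pos 45 'a': at 6 ·f  ** P2@[45:45]
pos 46 'c': at 1 ·f
pos 47 'c': at 2
pos 48 'c': at 2 ·f
pos 49 'b': at 3  ** P1@[48:49]

All matches (sorted): [[1,2],[6,1],[7,0],[7,2],[7,3],[9,2],[9,3],[10,2],[12,1],[14,2],[14,3],[17,1],[18,0],[18,2],[18,3],[19,2],[21,2],[21,3],[22,2],[23,2],[26,2],[26,3],[29,1],[30,0],[30,2],[30,3],[35,1],[36,0],[36,2],[36,3],[38,2],[38,3],[39,2],[41,1],[42,2],[42,3],[44,2],[45,2],[49,1]]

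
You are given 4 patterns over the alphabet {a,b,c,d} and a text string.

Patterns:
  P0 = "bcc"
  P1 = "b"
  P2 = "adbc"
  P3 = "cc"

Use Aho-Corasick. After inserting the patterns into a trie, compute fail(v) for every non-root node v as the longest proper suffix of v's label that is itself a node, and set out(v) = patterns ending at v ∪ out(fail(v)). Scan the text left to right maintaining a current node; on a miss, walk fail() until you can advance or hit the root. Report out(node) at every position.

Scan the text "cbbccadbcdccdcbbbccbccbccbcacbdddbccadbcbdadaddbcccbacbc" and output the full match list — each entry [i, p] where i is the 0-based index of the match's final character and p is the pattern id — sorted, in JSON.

Build:
Trie nodes:
  n0 'ε': a→4 b→1 c→8
  n1 'b': c→2  [P1 ends]
  n2 'bc': c→3
  n3 'bcc': ·  [P0 ends]
  n4 'a': d→5
  n5 'ad': b→6
  n6 'adb': c→7
  n7 'adbc': ·  [P2 ends]
  n8 'c': c→9
  n9 'cc': ·  [P3 ends]

BFS fail/out derivation:
  fail(1) 'b': from fail(0)=0 chase 'b': 0 ⇒ 0;  out={1}∪out(0)={1}
  fail(4) 'a': from fail(0)=0 chase 'a': 0 ⇒ 0;  out=∅∪out(0)=∅
  fail(8) 'c': from fail(0)=0 chase 'c': 0 ⇒ 0;  out=∅∪out(0)=∅
  fail(2) 'bc': from fail(1)=0 chase 'c': 0 ⇒ 8;  out=∅∪out(8)=∅
  fail(5) 'ad': from fail(4)=0 chase 'd': 0 ⇒ 0;  out=∅∪out(0)=∅
  fail(9) 'cc': from fail(8)=0 chase 'c': 0 ⇒ 8;  out={3}∪out(8)={3}
  fail(3) 'bcc': from fail(2)=8 chase 'c': 8 ⇒ 9;  out={0}∪out(9)={0,3}
  fail(6) 'adb': from fail(5)=0 chase 'b': 0 ⇒ 1;  out=∅∪out(1)={1}
  fail(7) 'adbc': from fail(6)=1 chase 'c': 1 ⇒ 2;  out={2}∪out(2)={2}

Run:
i=0 'c': node 0→8
i=1 'b': node 8→1 (via fail)  → match P1@[1:1]
i=2 'b': node 1→1 (via fail)  → match P1@[2:2]
i=3 'c': node 1→2
i=4 'c': node 2→3  → match P0@[2:4],P3@[3:4]
i=5 'a': node 3→4 (via fail)
i=6 'd': node 4→5
i=7 'b': node 5→6  → match P1@[7:7]
i=8 'c': node 6→7  → match P2@[5:8]
i=9 'd': node 7→0 (via fail)
i=10 'c': node 0→8
i=11 'c': node 8→9  → match P3@[10:11]
i=12 'd': node 9→0 (via fail)
i=13 'c': node 0→8
i=14 'b': node 8→1 (via fail)  → match P1@[14:14]
i=15 'b': node 1→1 (via fail)  → match P1@[15:15]
i=16 'b': node 1→1 (via fail)  → match P1@[16:16]
i=17 'c': node 1→2
i=18 'c': node 2→3  → match P0@[16:18],P3@[17:18]
i=19 'b': node 3→1 (via fail)  → match P1@[19:19]
i=20 'c': node 1→2
i=21 'c': node 2→3  → match P0@[19:21],P3@[20:21]
i=22 'b': node 3→1 (via fail)  → match P1@[22:22]
i=23 'c': node 1→2
i=24 'c': node 2→3  → match P0@[22:24],P3@[23:24]
i=25 'b': node 3→1 (via fail)  → match P1@[25:25]
i=26 'c': node 1→2
i=27 'a': node 2→4 (via fail)
i=28 'c': node 4→8 (via fail)
i=29 'b': node 8→1 (via fail)  → match P1@[29:29]
i=30 'd': node 1→0 (via fail)
i=31 'd': node 0→0
i=32 'd': node 0→0
i=33 'b': node 0→1  → match P1@[33:33]
i=34 'c': node 1→2
i=35 'c': node 2→3  → match P0@[33:35],P3@[34:35]
i=36 'a': node 3→4 (via fail)
i=37 'd': node 4→5
i=38 'b': node 5→6  → match P1@[38:38]
i=39 'c': node 6→7  → match P2@[36:39]
i=40 'b': node 7→1 (via fail)  → match P1@[40:40]
i=41 'd': node 1→0 (via fail)
i=42 'a': node 0→4
i=43 'd': node 4→5
i=44 'a': node 5→4 (via fail)
i=45 'd': node 4→5
i=46 'd': node 5→0 (via fail)
i=47 'b': node 0→1  → match P1@[47:47]
i=48 'c': node 1→2
i=49 'c': node 2→3  → match P0@[47:49],P3@[48:49]
i=50 'c': node 3→9 (via fail)  → match P3@[49:50]
i=51 'b': node 9→1 (via fail)  → match P1@[51:51]
i=52 'a': node 1→4 (via fail)
i=53 'c': node 4→8 (via fail)
i=54 'b': node 8→1 (via fail)  → match P1@[54:54]
i=55 'c': node 1→2

Result: [[1,1],[2,1],[4,0],[4,3],[7,1],[8,2],[11,3],[14,1],[15,1],[16,1],[18,0],[18,3],[19,1],[21,0],[21,3],[22,1],[24,0],[24,3],[25,1],[29,1],[33,1],[35,0],[35,3],[38,1],[39,2],[40,1],[47,1],[49,0],[49,3],[50,3],[51,1],[54,1]]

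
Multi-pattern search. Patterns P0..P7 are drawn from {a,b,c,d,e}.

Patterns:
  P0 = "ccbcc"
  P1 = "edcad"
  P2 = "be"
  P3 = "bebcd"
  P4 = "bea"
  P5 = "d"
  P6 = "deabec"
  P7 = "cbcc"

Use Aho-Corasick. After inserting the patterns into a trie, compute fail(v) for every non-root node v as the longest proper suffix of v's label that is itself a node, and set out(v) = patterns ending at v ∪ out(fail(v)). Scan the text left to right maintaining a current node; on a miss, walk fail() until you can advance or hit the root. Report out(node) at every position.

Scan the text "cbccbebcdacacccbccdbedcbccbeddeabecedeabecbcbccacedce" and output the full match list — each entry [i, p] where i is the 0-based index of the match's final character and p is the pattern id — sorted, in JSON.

Build automaton:
Trie nodes:
  n0 'ε': b→11 c→1 d→17 e→6
  n1 'c': b→23 c→2
  n2 'cc': b→3
  n3 'ccb': c→4
  n4 'ccbc': c→5
  n5 'ccbcc': ·  ←P0
  n6 'e': d→7
  n7 'ed': c→8
  n8 'edc': a→9
  n9 'edca': d→10
  n10 'edcad': ·  ←P1
  n11 'b': e→12
  n12 'be': a→16 b→13  ←P2
  n13 'beb': c→14
  n14 'bebc': d→15
  n15 'bebcd': ·  ←P3
  n16 'bea': ·  ←P4
  n17 'd': e→18  ←P5
  n18 'de': a→19
  n19 'dea': b→20
  n20 'deab': e→21
  n21 'deabe': c→22
  n22 'deabec': ·  ←P6
  n23 'cb': c→24
  n24 'cbc': c→25
  n25 'cbcc': ·  ←P7

BFS fail/out derivation:
  fail(1) 'c': from fail(0)=0 chase 'c': 0 ⇒ 0;  out=∅∪out(0)=∅
  fail(6) 'e': from fail(0)=0 chase 'e': 0 ⇒ 0;  out=∅∪out(0)=∅
  fail(11) 'b': from fail(0)=0 chase 'b': 0 ⇒ 0;  out=∅∪out(0)=∅
  fail(17) 'd': from fail(0)=0 chase 'd': 0 ⇒ 0;  out={5}∪out(0)={5}
  fail(2) 'cc': from fail(1)=0 chase 'c': 0 ⇒ 1;  out=∅∪out(1)=∅
  fail(7) 'ed': from fail(6)=0 chase 'd': 0 ⇒ 17;  out=∅∪out(17)={5}
  fail(12) 'be': from fail(11)=0 chase 'e': 0 ⇒ 6;  out={2}∪out(6)={2}
  fail(18) 'de': from fail(17)=0 chase 'e': 0 ⇒ 6;  out=∅∪out(6)=∅
  fail(23) 'cb': from fail(1)=0 chase 'b': 0 ⇒ 11;  out=∅∪out(11)=∅
  fail(3) 'ccb': from fail(2)=1 chase 'b': 1 ⇒ 23;  out=∅∪out(23)=∅
  fail(8) 'edc': from fail(7)=17 chase 'c': 17→0 ⇒ 1;  out=∅∪out(1)=∅
  fail(13) 'beb': from fail(12)=6 chase 'b': 6→0 ⇒ 11;  out=∅∪out(11)=∅
  fail(16) 'bea': from fail(12)=6 chase 'a': 6→0 ⇒ 0;  out={4}∪out(0)={4}
  fail(19) 'dea': from fail(18)=6 chase 'a': 6→0 ⇒ 0;  out=∅∪out(0)=∅
  fail(24) 'cbc': from fail(23)=11 chase 'c': 11→0 ⇒ 1;  out=∅∪out(1)=∅
  fail(4) 'ccbc': from fail(3)=23 chase 'c': 23 ⇒ 24;  out=∅∪out(24)=∅
  fail(9) 'edca': from fail(8)=1 chase 'a': 1→0 ⇒ 0;  out=∅∪out(0)=∅
  fail(14) 'bebc': from fail(13)=11 chase 'c': 11→0 ⇒ 1;  out=∅∪out(1)=∅
  fail(20) 'deab': from fail(19)=0 chase 'b': 0 ⇒ 11;  out=∅∪out(11)=∅
  fail(25) 'cbcc': from fail(24)=1 chase 'c': 1 ⇒ 2;  out={7}∪out(2)={7}
  fail(5) 'ccbcc': from fail(4)=24 chase 'c': 24 ⇒ 25;  out={0}∪out(25)={0,7}
  fail(10) 'edcad': from fail(9)=0 chase 'd': 0 ⇒ 17;  out={1}∪out(17)={1,5}
  fail(15) 'bebcd': from fail(14)=1 chase 'd': 1→0 ⇒ 17;  out={3}∪out(17)={3,5}
  fail(21) 'deabe': from fail(20)=11 chase 'e': 11 ⇒ 12;  out=∅∪out(12)={2}
  fail(22) 'deabec': from fail(21)=12 chase 'c': 12→6→0 ⇒ 1;  out={6}∪out(1)={6}

Scan:
[0] read 'c'  n0⇒n1
[1] read 'b'  n1⇒n23
[2] read 'c'  n23⇒n24
[3] read 'c'  n24⇒n25  → match P7@[0:3]
[4] read 'b'  n25⇒n3 ·f
[5] read 'e'  n3⇒n12 ·f  → match P2@[4:5]
[6] read 'b'  n12⇒n13
[7] read 'c'  n13⇒n14
[8] read 'd'  n14⇒n15  → match P3@[4:8],P5@[8:8]
[9] read 'a'  n15⇒n0 ·f
[10] read 'c'  n0⇒n1
[11] read 'a'  n1⇒n0 ·f
[12] read 'c'  n0⇒n1
[13] read 'c'  n1⇒n2
[14] read 'c'  n2⇒n2 ·f
[15] read 'b'  n2⇒n3
[16] read 'c'  n3⇒n4
[17] read 'c'  n4⇒n5  → match P0@[13:17],P7@[14:17]
[18] read 'd'  n5⇒n17 ·f  → match P5@[18:18]
[19] read 'b'  n17⇒n11 ·f
[20] read 'e'  n11⇒n12  → match P2@[19:20]
[21] read 'd'  n12⇒n7 ·f  → match P5@[21:21]
[22] read 'c'  n7⇒n8
[23] read 'b'  n8⇒n23 ·f
[24] read 'c'  n23⇒n24
[25] read 'c'  n24⇒n25  → match P7@[22:25]
[26] read 'b'  n25⇒n3 ·f
[27] read 'e'  n3⇒n12 ·f  → match P2@[26:27]
[28] read 'd'  n12⇒n7 ·f  → match P5@[28:28]
[29] read 'd'  n7⇒n17 ·f  → match P5@[29:29]
[30] read 'e'  n17⇒n18
[31] read 'a'  n18⇒n19
[32] read 'b'  n19⇒n20
[33] read 'e'  n20⇒n21  → match P2@[32:33]
[34] read 'c'  n21⇒n22  → match P6@[29:34]
[35] read 'e'  n22⇒n6 ·f
[36] read 'd'  n6⇒n7  → match P5@[36:36]
[37] read 'e'  n7⇒n18 ·f
[38] read 'a'  n18⇒n19
[39] read 'b'  n19⇒n20
[40] read 'e'  n20⇒n21  → match P2@[39:40]
[41] read 'c'  n21⇒n22  → match P6@[36:41]
[42] read 'b'  n22⇒n23 ·f
[43] read 'c'  n23⇒n24
[44] read 'b'  n24⇒n23 ·f
[45] read 'c'  n23⇒n24
[46] read 'c'  n24⇒n25  → match P7@[43:46]
[47] read 'a'  n25⇒n0 ·f
[48] read 'c'  n0⇒n1
[49] read 'e'  n1⇒n6 ·f
[50] read 'd'  n6⇒n7  → match P5@[50:50]
[51] read 'c'  n7⇒n8
[52] read 'e'  n8⇒n6 ·f

All matches (sorted): [[3,7],[5,2],[8,3],[8,5],[17,0],[17,7],[18,5],[20,2],[21,5],[25,7],[27,2],[28,5],[29,5],[33,2],[34,6],[36,5],[40,2],[41,6],[46,7],[50,5]]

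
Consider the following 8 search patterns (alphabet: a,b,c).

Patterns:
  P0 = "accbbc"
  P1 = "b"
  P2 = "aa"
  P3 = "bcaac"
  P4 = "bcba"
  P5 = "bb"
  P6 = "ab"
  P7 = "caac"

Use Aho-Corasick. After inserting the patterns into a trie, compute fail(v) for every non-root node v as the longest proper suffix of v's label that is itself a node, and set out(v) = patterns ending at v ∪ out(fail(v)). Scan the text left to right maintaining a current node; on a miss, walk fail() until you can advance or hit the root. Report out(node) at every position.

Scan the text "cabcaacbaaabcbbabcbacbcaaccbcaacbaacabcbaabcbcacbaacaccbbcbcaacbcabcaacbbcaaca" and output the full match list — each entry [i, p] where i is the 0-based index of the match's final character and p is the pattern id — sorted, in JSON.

Build:
Trie (insert patterns):
  0='ε' goto a→1 b→7 c→17
  1='a' goto a→8 b→16 c→2
  2='ac' goto c→3
  3='acc' goto b→4
  4='accb' goto b→5
  5='accbb' goto c→6
  6='accbbc' goto ·  ←P0
  7='b' goto b→15 c→9  ←P1
  8='aa' goto ·  ←P2
  9='bc' goto a→10 b→13
  10='bca' goto a→11
  11='bcaa' goto c→12
  12='bcaac' goto ·  ←P3
  13='bcb' goto a→14
  14='bcba' goto ·  ←P4
  15='bb' goto ·  ←P5
  16='ab' goto ·  ←P6
  17='c' goto a→18
  18='ca' goto a→19
  19='caa' goto c→20
  20='caac' goto ·  ←P7

BFS fail/out derivation:
  n1('a'): parent n0 fail=0; on 'a' 0 → fail=0;  out ∅∪∅=∅
  n7('b'): parent n0 fail=0; on 'b' 0 → fail=0;  out {1}∪∅={1}
  n17('c'): parent n0 fail=0; on 'c' 0 → fail=0;  out ∅∪∅=∅
  n2('ac'): parent n1 fail=0; on 'c' 0 → fail=17;  out ∅∪∅=∅
  n8('aa'): parent n1 fail=0; on 'a' 0 → fail=1;  out {2}∪∅={2}
  n9('bc'): parent n7 fail=0; on 'c' 0 → fail=17;  out ∅∪∅=∅
  n15('bb'): parent n7 fail=0; on 'b' 0 → fail=7;  out {5}∪{1}={1,5}
  n16('ab'): parent n1 fail=0; on 'b' 0 → fail=7;  out {6}∪{1}={1,6}
  n18('ca'): parent n17 fail=0; on 'a' 0 → fail=1;  out ∅∪∅=∅
  n3('acc'): parent n2 fail=17; on 'c' 17→0 → fail=17;  out ∅∪∅=∅
  n10('bca'): parent n9 fail=17; on 'a' 17 → fail=18;  out ∅∪∅=∅
  n13('bcb'): parent n9 fail=17; on 'b' 17→0 → fail=7;  out ∅∪{1}={1}
  n19('caa'): parent n18 fail=1; on 'a' 1 → fail=8;  out ∅∪{2}={2}
  n4('accb'): parent n3 fail=17; on 'b' 17→0 → fail=7;  out ∅∪{1}={1}
  n11('bcaa'): parent n10 fail=18; on 'a' 18 → fail=19;  out ∅∪{2}={2}
  n14('bcba'): parent n13 fail=7; on 'a' 7→0 → fail=1;  out {4}∪∅={4}
  n20('caac'): parent n19 fail=8; on 'c' 8→1 → fail=2;  out {7}∪∅={7}
  n5('accbb'): parent n4 fail=7; on 'b' 7 → fail=15;  out ∅∪{1,5}={1,5}
  n12('bcaac'): parent n11 fail=19; on 'c' 19 → fail=20;  out {3}∪{7}={3,7}
  n6('accbbc'): parent n5 fail=15; on 'c' 15→7 → fail=9;  out {0}∪∅={0}

Text stream:
i=0 'c': node 0→17
i=1 'a': node 17→18
i=2 'b': node 18→16 (fail-walked)  ** P1@[2:2],P6@[1:2]
i=3 'c': node 16→9 (fail-walked)
i=4 'a': node 9→10
i=5 'a': node 10→11  ** P2@[4:5]
i=6 'c': node 11→12  ** P3@[2:6],P7@[3:6]
i=7 'b': node 12→7 (fail-walked)  ** P1@[7:7]
i=8 'a': node 7→1 (fail-walked)
i=9 'a': node 1→8  ** P2@[8:9]
i=10 'a': node 8→8 (fail-walked)  ** P2@[9:10]
i=11 'b': node 8→16 (fail-walked)  ** P1@[11:11],P6@[10:11]
i=12 'c': node 16→9 (fail-walked)
i=13 'b': node 9→13  ** P1@[13:13]
i=14 'b': node 13→15 (fail-walked)  ** P1@[14:14],P5@[13:14]
i=15 'a': node 15→1 (fail-walked)
i=16 'b': node 1→16  ** P1@[16:16],P6@[15:16]
i=17 'c': node 16→9 (fail-walked)
i=18 'b': node 9→13  ** P1@[18:18]
i=19 'a': node 13→14  ** P4@[16:19]
i=20 'c': node 14→2 (fail-walked)
i=21 'b': node 2→7 (fail-walked)  ** P1@[21:21]
i=22 'c': node 7→9
i=23 'a': node 9→10
i=24 'a': node 10→11  ** P2@[23:24]
i=25 'c': node 11→12  ** P3@[21:25],P7@[22:25]
i=26 'c': node 12→3 (fail-walked)
i=27 'b': node 3→4  ** P1@[27:27]
i=28 'c': node 4→9 (fail-walked)
i=29 'a': node 9→10
i=30 'a': node 10→11  ** P2@[29:30]
i=31 'c': node 11→12  ** P3@[27:31],P7@[28:31]
i=32 'b': node 12→7 (fail-walked)  ** P1@[32:32]
i=33 'a': node 7→1 (fail-walked)
i=34 'a': node 1→8  ** P2@[33:34]
i=35 'c': node 8→2 (fail-walked)
i=36 'a': node 2→18 (fail-walked)
i=37 'b': node 18→16 (fail-walked)  ** P1@[37:37],P6@[36:37]
i=38 'c': node 16→9 (fail-walked)
i=39 'b': node 9→13  ** P1@[39:39]
i=40 'a': node 13→14  ** P4@[37:40]
i=41 'a': node 14→8 (fail-walked)  ** P2@[40:41]
i=42 'b': node 8→16 (fail-walked)  ** P1@[42:42],P6@[41:42]
i=43 'c': node 16→9 (fail-walked)
i=44 'b': node 9→13  ** P1@[44:44]
i=45 'c': node 13→9 (fail-walked)
i=46 'a': node 9→10
i=47 'c': node 10→2 (fail-walked)
i=48 'b': node 2→7 (fail-walked)  ** P1@[48:48]
i=49 'a': node 7→1 (fail-walked)
i=50 'a': node 1→8  ** P2@[49:50]
i=51 'c': node 8→2 (fail-walked)
i=52 'a': node 2→18 (fail-walked)
i=53 'c': node 18→2 (fail-walked)
i=54 'c': node 2→3
i=55 'b': node 3→4  ** P1@[55:55]
i=56 'b': node 4→5  ** P1@[56:56],P5@[55:56]
i=57 'c': node 5→6  ** P0@[52:57]
i=58 'b': node 6→13 (fail-walked)  ** P1@[58:58]
i=59 'c': node 13→9 (fail-walked)
i=60 'a': node 9→10
i=61 'a': node 10→11  ** P2@[60:61]
i=62 'c': node 11→12  ** P3@[58:62],P7@[59:62]
i=63 'b': node 12→7 (fail-walked)  ** P1@[63:63]
i=64 'c': node 7→9
i=65 'a': node 9→10
i=66 'b': node 10→16 (fail-walked)  ** P1@[66:66],P6@[65:66]
i=67 'c': node 16→9 (fail-walked)
i=68 'a': node 9→10
i=69 'a': node 10→11  ** P2@[68:69]
i=70 'c': node 11→12  ** P3@[66:70],P7@[67:70]
i=71 'b': node 12→7 (fail-walked)  ** P1@[71:71]
i=72 'b': node 7→15  ** P1@[72:72],P5@[71:72]
i=73 'c': node 15→9 (fail-walked)
i=74 'a': node 9→10
i=75 'a': node 10→11  ** P2@[74:75]
i=76 'c': node 11→12  ** P3@[72:76],P7@[73:76]
i=77 'a': node 12→18 (fail-walked)

Matches: [[2,1],[2,6],[5,2],[6,3],[6,7],[7,1],[9,2],[10,2],[11,1],[11,6],[13,1],[14,1],[14,5],[16,1],[16,6],[18,1],[19,4],[21,1],[24,2],[25,3],[25,7],[27,1],[30,2],[31,3],[31,7],[32,1],[34,2],[37,1],[37,6],[39,1],[40,4],[41,2],[42,1],[42,6],[44,1],[48,1],[50,2],[55,1],[56,1],[56,5],[57,0],[58,1],[61,2],[62,3],[62,7],[63,1],[66,1],[66,6],[69,2],[70,3],[70,7],[71,1],[72,1],[72,5],[75,2],[76,3],[76,7]]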